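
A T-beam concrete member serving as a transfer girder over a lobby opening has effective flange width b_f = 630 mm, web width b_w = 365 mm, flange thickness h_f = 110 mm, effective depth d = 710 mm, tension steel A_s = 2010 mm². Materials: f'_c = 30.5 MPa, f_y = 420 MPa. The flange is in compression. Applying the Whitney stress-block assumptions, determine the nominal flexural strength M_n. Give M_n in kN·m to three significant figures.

Tension: T = A_s f_y = 2010 × 420 = 844200 N.
Try a within the flange: a = T/(0.85 f'_c b_f) = 844200/(0.85 × 30.5 × 630) = 51.69 mm.
Since a = 51.69 ≤ h_f = 110 mm, the stress block lies entirely in the flange; analyse as a rectangular beam of width b_f.
M_n = T(d − a/2) = 844200 × (710 − 25.845) = 577.56 × 10⁶ N·mm.
M_n = 577.56 kN·m.

M_n ≈ 578 kN·m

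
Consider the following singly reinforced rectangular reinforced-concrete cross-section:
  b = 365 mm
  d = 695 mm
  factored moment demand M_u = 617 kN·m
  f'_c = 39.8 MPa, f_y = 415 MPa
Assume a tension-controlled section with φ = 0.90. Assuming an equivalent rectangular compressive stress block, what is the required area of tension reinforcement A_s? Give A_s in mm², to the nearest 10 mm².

A_s ≈ 2530 mm²

M_n = M_u/φ = 617/0.90 = 685.556 kN·m.
With M_n = 0.85 f'_c a b (d − a/2), solve the quadratic for a:
a = d − √(d² − 2M_n/(0.85 f'_c b)) = 695 − √(695² − 2 × 685.556×10⁶/(0.85 × 39.8 × 365)) = 85.09 mm.
A_s = 0.85 f'_c a b / f_y = 0.85 × 39.8 × 85.09 × 365 / 415 = 2531.8 mm².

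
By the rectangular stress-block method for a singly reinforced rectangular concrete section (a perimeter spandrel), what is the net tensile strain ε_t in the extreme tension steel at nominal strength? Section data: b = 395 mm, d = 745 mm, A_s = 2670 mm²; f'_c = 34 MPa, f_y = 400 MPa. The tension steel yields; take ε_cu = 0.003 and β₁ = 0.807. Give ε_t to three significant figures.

ε_t ≈ 0.0163

a = A_s f_y/(0.85 f'_c b) = 93.56 mm.
β₁ = 0.807, so c = a/β₁ = 93.56/0.807 = 115.94 mm.
From the linear strain diagram with ε_cu = 0.003: ε_t = 0.003 (d − c)/c = 0.003 × (745 − 115.94)/115.94 = 0.0163.
Since ε_t ≥ 0.005, the section is tension-controlled.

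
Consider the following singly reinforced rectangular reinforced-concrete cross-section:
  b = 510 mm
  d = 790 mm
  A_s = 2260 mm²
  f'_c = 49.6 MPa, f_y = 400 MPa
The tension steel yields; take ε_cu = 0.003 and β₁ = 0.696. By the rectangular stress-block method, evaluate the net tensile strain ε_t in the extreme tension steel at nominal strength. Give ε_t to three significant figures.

ε_t ≈ 0.0362

a = A_s f_y/(0.85 f'_c b) = 42.04 mm.
β₁ = 0.696, so c = a/β₁ = 42.04/0.696 = 60.40 mm.
From the linear strain diagram with ε_cu = 0.003: ε_t = 0.003 (d − c)/c = 0.003 × (790 − 60.40)/60.40 = 0.0362.
Since ε_t ≥ 0.005, the section is tension-controlled.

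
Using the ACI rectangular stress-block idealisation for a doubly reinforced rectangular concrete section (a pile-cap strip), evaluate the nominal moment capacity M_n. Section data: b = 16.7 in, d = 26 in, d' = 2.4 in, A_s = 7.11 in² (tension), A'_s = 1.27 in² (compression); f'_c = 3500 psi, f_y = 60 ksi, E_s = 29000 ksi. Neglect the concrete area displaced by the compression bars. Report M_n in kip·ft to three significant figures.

M_n ≈ 806 kip·ft

Assume both steels yield.
a = (A_s − A'_s) f_y/(0.85 f'_c b) = (7.11 − 1.27) × 60/(0.85 × 3.5 × 16.7) = 7.053 in.
c = a/β₁ = 7.053/0.85 = 8.298 in; ε'_s = 0.003(c − d')/c = 0.0021 ≥ ε_y = 0.0021, so the compression steel yields.
M_n = (A_s − A'_s) f_y (d − a/2) + A'_s f_y (d − d') = 350.4 × (26 − 3.5265) + 76.2 × (26 − 2.4) = 7874.7 + 1798.3 = 9673.0 kip·in = 9673.0/12 = 806.08 kip·ft.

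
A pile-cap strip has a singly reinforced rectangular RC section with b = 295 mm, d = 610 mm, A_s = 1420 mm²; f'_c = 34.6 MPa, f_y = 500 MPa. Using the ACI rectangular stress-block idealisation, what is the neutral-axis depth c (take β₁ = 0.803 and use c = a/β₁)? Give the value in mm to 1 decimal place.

T = A_s f_y = 1420 × 500 = 710000 N = 710 kN.
Setting C = 0.85 f'_c a b equal to T: a = 710000/(0.85 × 34.6 × 295) = 81.835 mm.
With β₁ = 0.803, c = a/β₁ = 81.835/0.803 = 101.9 mm.

c ≈ 101.9 mm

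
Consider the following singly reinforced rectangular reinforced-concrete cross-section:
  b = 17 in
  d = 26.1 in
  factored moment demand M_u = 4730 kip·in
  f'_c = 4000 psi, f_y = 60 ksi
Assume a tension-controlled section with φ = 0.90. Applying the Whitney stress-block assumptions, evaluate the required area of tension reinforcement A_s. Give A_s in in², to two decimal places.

M_n = M_u/φ = 4730/0.90 = 5255.56 kip·in.
From M_n = 0.85 f'_c a b (d − a/2):
a = d − √(d² − 2M_n/(0.85 f'_c b)) = 26.1 − √(26.1² − 2 × 5255.56/(0.85 × 4 × 17)) = 3.754 in.
A_s = 0.85 f'_c a b / f_y = 0.85 × 4 × 3.754 × 17 / 60 = 3.616 in².

A_s ≈ 3.62 in²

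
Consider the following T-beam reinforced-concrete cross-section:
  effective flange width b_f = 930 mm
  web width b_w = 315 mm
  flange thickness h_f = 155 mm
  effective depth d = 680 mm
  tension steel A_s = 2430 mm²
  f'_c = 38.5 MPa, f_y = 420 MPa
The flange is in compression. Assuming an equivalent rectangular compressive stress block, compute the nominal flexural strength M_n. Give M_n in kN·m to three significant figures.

Tension: T = A_s f_y = 2430 × 420 = 1020600 N.
Try a within the flange: a = T/(0.85 f'_c b_f) = 1020600/(0.85 × 38.5 × 930) = 33.53 mm.
Since a = 33.53 ≤ h_f = 155 mm, the stress block lies entirely in the flange; analyse as a rectangular beam of width b_f.
M_n = T(d − a/2) = 1020600 × (680 − 16.765) = 676.90 × 10⁶ N·mm.
M_n = 676.90 kN·m.

M_n ≈ 677 kN·m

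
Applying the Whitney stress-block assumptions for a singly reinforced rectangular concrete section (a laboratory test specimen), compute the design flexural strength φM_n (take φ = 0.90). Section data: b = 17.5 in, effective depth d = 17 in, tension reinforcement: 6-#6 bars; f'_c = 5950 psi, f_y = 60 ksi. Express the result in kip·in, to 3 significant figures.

φM_n ≈ 2300 kip·in

A_s = 6 × 0.44 = 2.64 in².
T = A_s f_y = 2.64 × 60 = 158.4 kips.
a = T/(0.85 f'_c b) = 158.4/(0.85 × 5.95 × 17.5) = 1.790 in.
M_n = T(d − a/2) = 158.4 × (17 − 0.895) = 2551.0 kip·in.
φM_n = 0.90 × 2551.0 = 2295.9 kip·in.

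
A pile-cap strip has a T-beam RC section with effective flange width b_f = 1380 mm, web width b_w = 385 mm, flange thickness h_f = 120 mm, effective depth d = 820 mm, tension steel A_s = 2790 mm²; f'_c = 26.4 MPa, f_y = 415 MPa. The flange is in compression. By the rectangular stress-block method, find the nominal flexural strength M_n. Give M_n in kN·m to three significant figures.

M_n ≈ 928 kN·m

Tension: T = A_s f_y = 2790 × 415 = 1157850 N.
Try a within the flange: a = T/(0.85 f'_c b_f) = 1157850/(0.85 × 26.4 × 1380) = 37.39 mm.
Since a = 37.39 ≤ h_f = 120 mm, the stress block lies entirely in the flange; analyse as a rectangular beam of width b_f.
M_n = T(d − a/2) = 1157850 × (820 − 18.695) = 927.79 × 10⁶ N·mm.
M_n = 927.79 kN·m.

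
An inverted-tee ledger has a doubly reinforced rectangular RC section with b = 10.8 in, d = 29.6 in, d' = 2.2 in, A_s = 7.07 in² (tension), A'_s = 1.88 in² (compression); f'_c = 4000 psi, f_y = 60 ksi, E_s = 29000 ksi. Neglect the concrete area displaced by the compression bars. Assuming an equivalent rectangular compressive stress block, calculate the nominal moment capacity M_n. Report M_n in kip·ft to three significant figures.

Assume both steels yield.
a = (A_s − A'_s) f_y/(0.85 f'_c b) = (7.07 − 1.88) × 60/(0.85 × 4 × 10.8) = 8.480 in.
c = a/β₁ = 8.480/0.85 = 9.976 in; ε'_s = 0.003(c − d')/c = 0.0023 ≥ ε_y = 0.0021, so the compression steel yields.
M_n = (A_s − A'_s) f_y (d − a/2) + A'_s f_y (d − d') = 311.4 × (29.6 − 4.24) + 112.8 × (29.6 − 2.2) = 7897.1 + 3090.7 = 10987.8 kip·in = 10987.8/12 = 915.65 kip·ft.

M_n ≈ 916 kip·ft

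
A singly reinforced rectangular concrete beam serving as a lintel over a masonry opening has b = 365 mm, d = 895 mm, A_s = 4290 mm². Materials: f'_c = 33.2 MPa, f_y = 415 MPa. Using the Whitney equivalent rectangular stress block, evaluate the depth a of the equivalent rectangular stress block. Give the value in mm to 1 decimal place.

a ≈ 172.8 mm

T = A_s f_y = 4290 × 415 = 1780350 N = 1780.35 kN.
Setting C = 0.85 f'_c a b equal to T: a = 1780350/(0.85 × 33.2 × 365) = 172.8 mm.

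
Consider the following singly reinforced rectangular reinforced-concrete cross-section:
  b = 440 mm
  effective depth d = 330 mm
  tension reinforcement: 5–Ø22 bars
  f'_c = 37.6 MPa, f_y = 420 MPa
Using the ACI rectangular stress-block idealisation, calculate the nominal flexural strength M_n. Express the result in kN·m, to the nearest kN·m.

A_s = 5 × 380 = 1900 mm².
T = A_s f_y = 1900 × 420 = 798000 N = 798 kN.
From C = T: a = T/(0.85 f'_c b) = 798000/(0.85 × 37.6 × 440) = 56.75 mm.
M_n = T(d − a/2) = 798 kN × (330 − 28.375) mm = 240.70 kN·m.

M_n ≈ 241 kN·m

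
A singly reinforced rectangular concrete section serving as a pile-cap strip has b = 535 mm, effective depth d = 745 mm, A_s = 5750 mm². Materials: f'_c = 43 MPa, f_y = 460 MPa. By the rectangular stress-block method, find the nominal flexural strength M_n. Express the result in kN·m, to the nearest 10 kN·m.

T = A_s f_y = 5750 × 460 = 2645000 N = 2645 kN.
From C = T: a = T/(0.85 f'_c b) = 2645000/(0.85 × 43 × 535) = 135.26 mm.
M_n = T(d − a/2) = 2645 kN × (745 − 67.63) mm = 1791.64 kN·m.

M_n ≈ 1790 kN·m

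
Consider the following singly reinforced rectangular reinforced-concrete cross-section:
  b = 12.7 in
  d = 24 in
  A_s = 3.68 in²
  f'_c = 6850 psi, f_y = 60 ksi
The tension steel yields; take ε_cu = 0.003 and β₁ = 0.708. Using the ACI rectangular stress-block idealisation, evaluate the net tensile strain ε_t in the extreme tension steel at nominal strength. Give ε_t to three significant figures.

a = A_s f_y/(0.85 f'_c b) = 2.986 in.
β₁ = 0.708, so c = a/β₁ = 2.986/0.708 = 4.218 in.
From the linear strain diagram with ε_cu = 0.003: ε_t = 0.003 (d − c)/c = 0.003 × (24 − 4.218)/4.218 = 0.0141.
Since ε_t ≥ 0.005, the section is tension-controlled.

ε_t ≈ 0.0141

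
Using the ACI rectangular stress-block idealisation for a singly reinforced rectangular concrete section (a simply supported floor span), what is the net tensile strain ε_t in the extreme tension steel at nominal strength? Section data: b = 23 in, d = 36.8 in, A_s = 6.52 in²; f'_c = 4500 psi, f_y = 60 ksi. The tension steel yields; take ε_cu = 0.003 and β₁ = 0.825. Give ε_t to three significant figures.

a = A_s f_y/(0.85 f'_c b) = 4.447 in.
β₁ = 0.825, so c = a/β₁ = 4.447/0.825 = 5.390 in.
From the linear strain diagram with ε_cu = 0.003: ε_t = 0.003 (d − c)/c = 0.003 × (36.8 − 5.390)/5.390 = 0.0175.
Since ε_t ≥ 0.005, the section is tension-controlled.

ε_t ≈ 0.0175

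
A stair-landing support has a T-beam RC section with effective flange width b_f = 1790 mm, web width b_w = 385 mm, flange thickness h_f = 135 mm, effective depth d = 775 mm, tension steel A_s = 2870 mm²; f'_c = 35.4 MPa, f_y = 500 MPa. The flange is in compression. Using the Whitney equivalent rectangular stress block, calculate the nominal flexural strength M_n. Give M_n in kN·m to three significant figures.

Tension: T = A_s f_y = 2870 × 500 = 1435000 N.
Try a within the flange: a = T/(0.85 f'_c b_f) = 1435000/(0.85 × 35.4 × 1790) = 26.64 mm.
Since a = 26.64 ≤ h_f = 135 mm, the stress block lies entirely in the flange; analyse as a rectangular beam of width b_f.
M_n = T(d − a/2) = 1435000 × (775 − 13.32) = 1093.01 × 10⁶ N·mm.
M_n = 1093.01 kN·m.

M_n ≈ 1090 kN·m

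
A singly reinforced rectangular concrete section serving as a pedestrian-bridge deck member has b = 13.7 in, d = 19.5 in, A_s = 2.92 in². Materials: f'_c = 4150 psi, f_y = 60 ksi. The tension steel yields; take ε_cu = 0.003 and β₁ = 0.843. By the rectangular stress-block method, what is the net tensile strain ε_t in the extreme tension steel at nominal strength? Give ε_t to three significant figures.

a = A_s f_y/(0.85 f'_c b) = 3.625 in.
β₁ = 0.843, so c = a/β₁ = 3.625/0.843 = 4.300 in.
From the linear strain diagram with ε_cu = 0.003: ε_t = 0.003 (d − c)/c = 0.003 × (19.5 − 4.300)/4.300 = 0.0106.
Since ε_t ≥ 0.005, the section is tension-controlled.

ε_t ≈ 0.0106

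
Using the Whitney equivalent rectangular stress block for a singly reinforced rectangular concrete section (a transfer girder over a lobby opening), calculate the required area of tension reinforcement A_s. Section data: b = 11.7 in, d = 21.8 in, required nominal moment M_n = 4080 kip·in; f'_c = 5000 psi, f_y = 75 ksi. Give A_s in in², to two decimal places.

From M_n = 0.85 f'_c a b (d − a/2):
a = d − √(d² − 2M_n/(0.85 f'_c b)) = 21.8 − √(21.8² − 2 × 4080/(0.85 × 5 × 11.7)) = 4.161 in.
A_s = 0.85 f'_c a b / f_y = 0.85 × 5 × 4.161 × 11.7 / 75 = 2.759 in².

A_s ≈ 2.76 in²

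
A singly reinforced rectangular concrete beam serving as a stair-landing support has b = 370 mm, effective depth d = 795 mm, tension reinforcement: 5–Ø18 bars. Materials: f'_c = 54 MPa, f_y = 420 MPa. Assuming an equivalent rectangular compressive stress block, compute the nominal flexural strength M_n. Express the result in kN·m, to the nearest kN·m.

M_n ≈ 416 kN·m

A_s = 5 × 254 = 1270 mm².
T = A_s f_y = 1270 × 420 = 533400 N = 533.4 kN.
From C = T: a = T/(0.85 f'_c b) = 533400/(0.85 × 54 × 370) = 31.41 mm.
M_n = T(d − a/2) = 533.4 kN × (795 − 15.705) mm = 415.68 kN·m.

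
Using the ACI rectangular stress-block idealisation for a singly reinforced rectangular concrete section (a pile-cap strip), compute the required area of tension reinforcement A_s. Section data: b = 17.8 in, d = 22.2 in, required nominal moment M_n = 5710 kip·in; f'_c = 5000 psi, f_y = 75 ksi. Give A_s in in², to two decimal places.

From M_n = 0.85 f'_c a b (d − a/2):
a = d − √(d² − 2M_n/(0.85 f'_c b)) = 22.2 − √(22.2² − 2 × 5710/(0.85 × 5 × 17.8)) = 3.710 in.
A_s = 0.85 f'_c a b / f_y = 0.85 × 5 × 3.710 × 17.8 / 75 = 3.742 in².

A_s ≈ 3.74 in²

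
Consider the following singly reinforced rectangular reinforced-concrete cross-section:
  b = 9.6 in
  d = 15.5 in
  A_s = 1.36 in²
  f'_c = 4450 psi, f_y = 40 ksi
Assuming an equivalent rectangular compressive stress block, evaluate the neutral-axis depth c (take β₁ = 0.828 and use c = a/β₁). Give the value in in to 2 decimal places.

T = A_s f_y = 1.36 × 40 = 54.4 kips.
a = T/(0.85 f'_c b) = 54.4/(0.85 × 4.45 × 9.6) = 1.4981 in.
With β₁ = 0.828, c = a/β₁ = 1.4981/0.828 = 1.81 in.

c ≈ 1.81 in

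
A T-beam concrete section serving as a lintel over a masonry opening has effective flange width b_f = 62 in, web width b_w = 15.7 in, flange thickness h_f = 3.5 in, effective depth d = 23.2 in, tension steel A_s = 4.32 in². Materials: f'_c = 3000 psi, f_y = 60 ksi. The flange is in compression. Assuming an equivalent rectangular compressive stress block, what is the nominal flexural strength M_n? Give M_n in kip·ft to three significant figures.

M_n ≈ 483 kip·ft

Tension: T = A_s f_y = 4.32 × 60 = 259.2 kips.
Try a within the flange: a = T/(0.85 f'_c b_f) = 259.2/(0.85 × 3 × 62) = 1.639 in.
Since a = 1.639 ≤ h_f = 3.5 in, the stress block lies entirely in the flange; analyse as a rectangular beam of width b_f.
M_n = T(d − a/2) = 259.2 × (23.2 − 0.8195) = 5801.0 kip·in.
M_n = 5801.0/12 = 483.42 kip·ft.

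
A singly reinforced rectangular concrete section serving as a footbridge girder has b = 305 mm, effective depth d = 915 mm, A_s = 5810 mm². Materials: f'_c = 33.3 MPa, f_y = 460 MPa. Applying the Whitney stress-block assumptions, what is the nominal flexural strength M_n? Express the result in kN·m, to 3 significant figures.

T = A_s f_y = 5810 × 460 = 2672600 N = 2672.6 kN.
From C = T: a = T/(0.85 f'_c b) = 2672600/(0.85 × 33.3 × 305) = 309.58 mm.
M_n = T(d − a/2) = 2672.6 kN × (915 − 154.79) mm = 2031.74 kN·m.

M_n ≈ 2030 kN·m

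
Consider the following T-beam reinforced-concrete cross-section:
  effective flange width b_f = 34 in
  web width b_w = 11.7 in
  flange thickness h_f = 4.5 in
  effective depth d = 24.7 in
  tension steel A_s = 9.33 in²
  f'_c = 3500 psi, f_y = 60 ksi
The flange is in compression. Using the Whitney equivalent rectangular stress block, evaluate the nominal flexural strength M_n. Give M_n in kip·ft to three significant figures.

Tension: T = A_s f_y = 9.33 × 60 = 559.8 kips.
Try a within the flange: a = T/(0.85 f'_c b_f) = 559.8/(0.85 × 3.5 × 34) = 5.534 in.
a = 5.534 > h_f = 4.5 in: the block extends into the web. Split into flange-overhang and web parts.
C_f = 0.85 f'_c (b_f − b_w) h_f = 0.85 × 3.5 × (34 − 11.7) × 4.5 = 298.5 kips.
Remaining web compression depth: a_w = (T − C_f)/(0.85 f'_c b_w) = (559.8 − 298.5)/(0.85 × 3.5 × 11.7) = 7.507 in.
M_n = C_f(d − h_f/2) + (T − C_f)(d − a_w/2) = 298.5 × (24.7 − 2.25) + 261.3 × (24.7 − 3.7535) = 6701.3 + 5473.3 = 12174.6 kip·in.
M_n = 12174.6/12 = 1014.55 kip·ft.

M_n ≈ 1010 kip·ft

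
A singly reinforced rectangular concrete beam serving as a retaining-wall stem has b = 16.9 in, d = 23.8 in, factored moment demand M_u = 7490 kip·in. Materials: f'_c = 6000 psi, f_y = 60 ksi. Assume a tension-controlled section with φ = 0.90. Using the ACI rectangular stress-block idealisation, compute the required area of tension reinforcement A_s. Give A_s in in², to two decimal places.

A_s ≈ 6.43 in²

M_n = M_u/φ = 7490/0.90 = 8322.22 kip·in.
From M_n = 0.85 f'_c a b (d − a/2):
a = d − √(d² − 2M_n/(0.85 f'_c b)) = 23.8 − √(23.8² − 2 × 8322.22/(0.85 × 6 × 16.9)) = 4.478 in.
A_s = 0.85 f'_c a b / f_y = 0.85 × 6 × 4.478 × 16.9 / 60 = 6.433 in².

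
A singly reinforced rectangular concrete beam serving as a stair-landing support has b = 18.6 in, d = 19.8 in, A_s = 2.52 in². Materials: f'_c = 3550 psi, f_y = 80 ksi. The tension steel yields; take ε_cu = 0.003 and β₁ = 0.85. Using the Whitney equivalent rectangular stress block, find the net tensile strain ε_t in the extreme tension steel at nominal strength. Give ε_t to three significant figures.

a = A_s f_y/(0.85 f'_c b) = 3.592 in.
β₁ = 0.85, so c = a/β₁ = 3.592/0.85 = 4.226 in.
From the linear strain diagram with ε_cu = 0.003: ε_t = 0.003 (d − c)/c = 0.003 × (19.8 − 4.226)/4.226 = 0.0111.
Since ε_t ≥ 0.005, the section is tension-controlled.

ε_t ≈ 0.0111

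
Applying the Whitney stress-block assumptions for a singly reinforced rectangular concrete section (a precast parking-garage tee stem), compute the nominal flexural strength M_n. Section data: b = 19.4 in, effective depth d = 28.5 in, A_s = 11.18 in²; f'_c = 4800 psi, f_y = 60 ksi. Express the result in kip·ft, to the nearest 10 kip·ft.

M_n ≈ 1360 kip·ft

T = A_s f_y = 11.18 × 60 = 670.8 kips.
a = T/(0.85 f'_c b) = 670.8/(0.85 × 4.8 × 19.4) = 8.475 in.
M_n = T(d − a/2) = 670.8 × (28.5 − 4.2375) = 16275.3 kip·in = 16275.3/12 = 1356.28 kip·ft.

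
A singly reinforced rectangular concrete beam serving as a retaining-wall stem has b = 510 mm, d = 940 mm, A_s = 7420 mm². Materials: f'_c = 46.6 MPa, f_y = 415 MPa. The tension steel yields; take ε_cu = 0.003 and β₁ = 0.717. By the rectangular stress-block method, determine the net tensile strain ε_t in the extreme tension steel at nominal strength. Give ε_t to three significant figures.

a = A_s f_y/(0.85 f'_c b) = 152.43 mm.
β₁ = 0.717, so c = a/β₁ = 152.43/0.717 = 212.59 mm.
From the linear strain diagram with ε_cu = 0.003: ε_t = 0.003 (d − c)/c = 0.003 × (940 − 212.59)/212.59 = 0.0103.
Since ε_t ≥ 0.005, the section is tension-controlled.

ε_t ≈ 0.0103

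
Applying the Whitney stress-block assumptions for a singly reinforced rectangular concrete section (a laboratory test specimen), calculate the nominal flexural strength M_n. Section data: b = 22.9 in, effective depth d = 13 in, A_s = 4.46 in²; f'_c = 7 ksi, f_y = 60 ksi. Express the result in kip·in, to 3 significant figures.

T = A_s f_y = 4.46 × 60 = 267.6 kips.
a = T/(0.85 f'_c b) = 267.6/(0.85 × 7 × 22.9) = 1.964 in.
M_n = T(d − a/2) = 267.6 × (13 − 0.982) = 3216.0 kip·in.

M_n ≈ 3220 kip·in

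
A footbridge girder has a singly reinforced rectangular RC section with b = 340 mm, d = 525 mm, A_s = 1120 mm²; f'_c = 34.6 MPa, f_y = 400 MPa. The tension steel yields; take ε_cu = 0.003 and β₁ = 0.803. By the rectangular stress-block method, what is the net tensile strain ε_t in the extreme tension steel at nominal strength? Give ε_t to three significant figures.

ε_t ≈ 0.0252

a = A_s f_y/(0.85 f'_c b) = 44.80 mm.
β₁ = 0.803, so c = a/β₁ = 44.80/0.803 = 55.79 mm.
From the linear strain diagram with ε_cu = 0.003: ε_t = 0.003 (d − c)/c = 0.003 × (525 − 55.79)/55.79 = 0.0252.
Since ε_t ≥ 0.005, the section is tension-controlled.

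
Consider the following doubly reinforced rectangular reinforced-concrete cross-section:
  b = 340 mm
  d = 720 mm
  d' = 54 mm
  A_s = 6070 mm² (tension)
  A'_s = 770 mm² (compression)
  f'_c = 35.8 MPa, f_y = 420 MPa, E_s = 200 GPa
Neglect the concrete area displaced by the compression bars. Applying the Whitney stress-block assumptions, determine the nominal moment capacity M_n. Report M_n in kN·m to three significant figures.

Assume both tension and compression steel yield.
Net tension couple steel: A_s − A'_s = 5300 mm².
a = (A_s − A'_s) f_y / (0.85 f'_c b) = 2226000/(0.85 × 35.8 × 340) = 215.15 mm.
c = a/β₁ = 215.15/0.794 = 270.97 mm; ε'_s = 0.003(c − d')/c = 0.0024 ≥ f_y/E_s = 0.0021, so compression steel does yield.
M_n = (A_s − A'_s) f_y (d − a/2) + A'_s f_y (d − d') = [2226000 × (720 − 107.575) + 323400 × (720 − 54)] × 10⁻⁶ = 1363.26 + 215.38 = 1578.64 kN·m.

M_n ≈ 1580 kN·m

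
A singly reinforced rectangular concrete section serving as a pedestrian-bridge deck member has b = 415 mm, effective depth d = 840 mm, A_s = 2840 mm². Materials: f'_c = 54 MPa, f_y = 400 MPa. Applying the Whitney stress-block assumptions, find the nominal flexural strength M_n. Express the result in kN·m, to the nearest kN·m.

M_n ≈ 920 kN·m

T = A_s f_y = 2840 × 400 = 1136000 N = 1136 kN.
From C = T: a = T/(0.85 f'_c b) = 1136000/(0.85 × 54 × 415) = 59.64 mm.
M_n = T(d − a/2) = 1136 kN × (840 − 29.82) mm = 920.36 kN·m.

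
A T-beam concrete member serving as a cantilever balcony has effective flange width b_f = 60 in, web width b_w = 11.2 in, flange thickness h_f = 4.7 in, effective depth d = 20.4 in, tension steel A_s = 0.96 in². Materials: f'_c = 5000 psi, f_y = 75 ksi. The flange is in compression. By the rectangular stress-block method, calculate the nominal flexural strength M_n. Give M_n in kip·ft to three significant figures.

M_n ≈ 122 kip·ft

Tension: T = A_s f_y = 0.96 × 75 = 72 kips.
Try a within the flange: a = T/(0.85 f'_c b_f) = 72/(0.85 × 5 × 60) = 0.282 in.
Since a = 0.282 ≤ h_f = 4.7 in, the stress block lies entirely in the flange; analyse as a rectangular beam of width b_f.
M_n = T(d − a/2) = 72 × (20.4 − 0.141) = 1458.6 kip·in.
M_n = 1458.6/12 = 121.55 kip·ft.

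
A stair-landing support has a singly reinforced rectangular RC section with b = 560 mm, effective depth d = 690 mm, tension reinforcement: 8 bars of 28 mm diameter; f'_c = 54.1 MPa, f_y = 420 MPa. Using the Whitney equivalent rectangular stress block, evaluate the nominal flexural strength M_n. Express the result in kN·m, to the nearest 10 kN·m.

A_s = 8 × 616 = 4928 mm².
T = A_s f_y = 4928 × 420 = 2069760 N = 2069.76 kN.
From C = T: a = T/(0.85 f'_c b) = 2069760/(0.85 × 54.1 × 560) = 80.37 mm.
M_n = T(d − a/2) = 2069.76 kN × (690 − 40.185) mm = 1344.96 kN·m.

M_n ≈ 1340 kN·m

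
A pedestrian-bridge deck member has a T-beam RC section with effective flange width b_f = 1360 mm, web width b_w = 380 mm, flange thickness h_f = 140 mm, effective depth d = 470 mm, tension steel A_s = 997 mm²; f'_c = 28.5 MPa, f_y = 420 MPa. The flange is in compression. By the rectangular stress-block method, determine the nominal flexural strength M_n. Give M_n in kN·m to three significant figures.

M_n ≈ 194 kN·m

Tension: T = A_s f_y = 997 × 420 = 418740 N.
Try a within the flange: a = T/(0.85 f'_c b_f) = 418740/(0.85 × 28.5 × 1360) = 12.71 mm.
Since a = 12.71 ≤ h_f = 140 mm, the stress block lies entirely in the flange; analyse as a rectangular beam of width b_f.
M_n = T(d − a/2) = 418740 × (470 − 6.355) = 194.15 × 10⁶ N·mm.
M_n = 194.15 kN·m.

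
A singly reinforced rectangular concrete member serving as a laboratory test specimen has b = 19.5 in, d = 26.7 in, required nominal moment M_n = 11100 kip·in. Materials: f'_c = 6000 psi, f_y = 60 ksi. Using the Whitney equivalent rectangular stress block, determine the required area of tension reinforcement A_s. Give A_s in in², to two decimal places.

A_s ≈ 7.58 in²

From M_n = 0.85 f'_c a b (d − a/2):
a = d − √(d² − 2M_n/(0.85 f'_c b)) = 26.7 − √(26.7² − 2 × 11100/(0.85 × 6 × 19.5)) = 4.572 in.
A_s = 0.85 f'_c a b / f_y = 0.85 × 6 × 4.572 × 19.5 / 60 = 7.578 in².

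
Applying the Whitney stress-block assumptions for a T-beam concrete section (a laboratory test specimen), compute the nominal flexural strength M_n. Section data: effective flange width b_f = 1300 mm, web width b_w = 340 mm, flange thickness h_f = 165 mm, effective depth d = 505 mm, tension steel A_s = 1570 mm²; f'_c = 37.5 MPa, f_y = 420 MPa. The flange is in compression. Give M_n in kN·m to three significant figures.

M_n ≈ 328 kN·m

Tension: T = A_s f_y = 1570 × 420 = 659400 N.
Try a within the flange: a = T/(0.85 f'_c b_f) = 659400/(0.85 × 37.5 × 1300) = 15.91 mm.
Since a = 15.91 ≤ h_f = 165 mm, the stress block lies entirely in the flange; analyse as a rectangular beam of width b_f.
M_n = T(d − a/2) = 659400 × (505 − 7.955) = 327.75 × 10⁶ N·mm.
M_n = 327.75 kN·m.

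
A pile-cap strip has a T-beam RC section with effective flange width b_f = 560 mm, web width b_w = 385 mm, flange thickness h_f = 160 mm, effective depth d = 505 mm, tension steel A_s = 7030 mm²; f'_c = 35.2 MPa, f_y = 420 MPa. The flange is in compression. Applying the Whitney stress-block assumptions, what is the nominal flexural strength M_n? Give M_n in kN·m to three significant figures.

M_n ≈ 1230 kN·m

Tension: T = A_s f_y = 7030 × 420 = 2952600 N.
Try a within the flange: a = T/(0.85 f'_c b_f) = 2952600/(0.85 × 35.2 × 560) = 176.22 mm.
a = 176.22 > h_f = 160 mm: the block extends into the web. Split into flange-overhang and web parts.
C_f = 0.85 f'_c (b_f − b_w) h_f = 0.85 × 35.2 × (560 − 385) × 160 = 837760 N.
Remaining web compression depth: a_w = (T − C_f)/(0.85 f'_c b_w) = (2952600 − 837760)/(0.85 × 35.2 × 385) = 183.59 mm.
M_n = C_f(d − h_f/2) + (T − C_f)(d − a_w/2) = 837760 × (505 − 80) + 2114840 × (505 − 91.795) = 356.05 + 873.86 = 1229.91 × 10⁶ N·mm.
M_n = 1229.91 kN·m.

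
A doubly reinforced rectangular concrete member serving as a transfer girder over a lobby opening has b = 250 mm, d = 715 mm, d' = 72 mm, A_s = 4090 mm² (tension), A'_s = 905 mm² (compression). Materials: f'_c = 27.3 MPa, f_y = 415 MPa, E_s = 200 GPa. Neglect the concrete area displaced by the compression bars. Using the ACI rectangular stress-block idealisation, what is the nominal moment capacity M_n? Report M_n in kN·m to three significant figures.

M_n ≈ 1040 kN·m

Assume both tension and compression steel yield.
Net tension couple steel: A_s − A'_s = 3185 mm².
a = (A_s − A'_s) f_y / (0.85 f'_c b) = 1321775/(0.85 × 27.3 × 250) = 227.84 mm.
c = a/β₁ = 227.84/0.85 = 268.05 mm; ε'_s = 0.003(c − d')/c = 0.0022 ≥ f_y/E_s = 0.0021, so compression steel does yield.
M_n = (A_s − A'_s) f_y (d − a/2) + A'_s f_y (d − d') = [1321775 × (715 − 113.92) + 375575 × (715 − 72)] × 10⁻⁶ = 794.49 + 241.49 = 1035.98 kN·m.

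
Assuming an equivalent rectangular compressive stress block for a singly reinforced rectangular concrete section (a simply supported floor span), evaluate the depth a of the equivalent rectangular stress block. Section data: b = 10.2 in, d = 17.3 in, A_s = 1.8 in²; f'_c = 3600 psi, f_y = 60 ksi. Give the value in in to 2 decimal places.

a ≈ 3.46 in

T = A_s f_y = 1.8 × 60 = 108 kips.
a = T/(0.85 f'_c b) = 108/(0.85 × 3.6 × 10.2) = 3.46 in.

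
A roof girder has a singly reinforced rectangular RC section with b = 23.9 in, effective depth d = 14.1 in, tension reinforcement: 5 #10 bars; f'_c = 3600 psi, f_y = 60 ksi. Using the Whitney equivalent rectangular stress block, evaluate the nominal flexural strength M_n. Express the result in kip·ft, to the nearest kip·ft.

A_s = 5 × 1.27 = 6.35 in².
T = A_s f_y = 6.35 × 60 = 381 kips.
a = T/(0.85 f'_c b) = 381/(0.85 × 3.6 × 23.9) = 5.210 in.
M_n = T(d − a/2) = 381 × (14.1 − 2.605) = 4379.6 kip·in = 4379.6/12 = 364.97 kip·ft.

M_n ≈ 365 kip·ft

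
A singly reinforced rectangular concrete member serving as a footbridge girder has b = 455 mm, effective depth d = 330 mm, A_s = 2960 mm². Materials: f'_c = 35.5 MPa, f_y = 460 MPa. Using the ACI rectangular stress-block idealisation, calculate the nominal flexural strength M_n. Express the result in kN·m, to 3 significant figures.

T = A_s f_y = 2960 × 460 = 1361600 N = 1361.6 kN.
From C = T: a = T/(0.85 f'_c b) = 1361600/(0.85 × 35.5 × 455) = 99.17 mm.
M_n = T(d − a/2) = 1361.6 kN × (330 − 49.585) mm = 381.81 kN·m.

M_n ≈ 382 kN·m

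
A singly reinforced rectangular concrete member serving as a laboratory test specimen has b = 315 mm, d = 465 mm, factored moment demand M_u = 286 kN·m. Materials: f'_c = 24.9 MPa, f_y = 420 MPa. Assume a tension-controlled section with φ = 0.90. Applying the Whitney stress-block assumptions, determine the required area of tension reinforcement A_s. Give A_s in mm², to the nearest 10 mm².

A_s ≈ 1860 mm²

M_n = M_u/φ = 286/0.90 = 317.778 kN·m.
With M_n = 0.85 f'_c a b (d − a/2), solve the quadratic for a:
a = d − √(d² − 2M_n/(0.85 f'_c b)) = 465 − √(465² − 2 × 317.778×10⁶/(0.85 × 24.9 × 315)) = 117.30 mm.
A_s = 0.85 f'_c a b / f_y = 0.85 × 24.9 × 117.30 × 315 / 420 = 1862.0 mm².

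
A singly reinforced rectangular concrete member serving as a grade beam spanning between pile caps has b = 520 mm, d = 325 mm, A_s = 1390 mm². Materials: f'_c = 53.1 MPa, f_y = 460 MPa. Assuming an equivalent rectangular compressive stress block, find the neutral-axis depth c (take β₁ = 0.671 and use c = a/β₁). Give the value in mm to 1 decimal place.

T = A_s f_y = 1390 × 460 = 639400 N = 639.4 kN.
Setting C = 0.85 f'_c a b equal to T: a = 639400/(0.85 × 53.1 × 520) = 27.243 mm.
With β₁ = 0.671, c = a/β₁ = 27.243/0.671 = 40.6 mm.

c ≈ 40.6 mm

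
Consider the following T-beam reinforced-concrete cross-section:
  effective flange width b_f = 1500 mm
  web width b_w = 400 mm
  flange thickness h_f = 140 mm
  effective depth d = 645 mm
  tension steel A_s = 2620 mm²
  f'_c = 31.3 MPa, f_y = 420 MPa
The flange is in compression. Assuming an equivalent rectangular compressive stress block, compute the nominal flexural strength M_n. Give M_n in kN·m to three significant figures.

Tension: T = A_s f_y = 2620 × 420 = 1100400 N.
Try a within the flange: a = T/(0.85 f'_c b_f) = 1100400/(0.85 × 31.3 × 1500) = 27.57 mm.
Since a = 27.57 ≤ h_f = 140 mm, the stress block lies entirely in the flange; analyse as a rectangular beam of width b_f.
M_n = T(d − a/2) = 1100400 × (645 − 13.785) = 694.59 × 10⁶ N·mm.
M_n = 694.59 kN·m.

M_n ≈ 695 kN·m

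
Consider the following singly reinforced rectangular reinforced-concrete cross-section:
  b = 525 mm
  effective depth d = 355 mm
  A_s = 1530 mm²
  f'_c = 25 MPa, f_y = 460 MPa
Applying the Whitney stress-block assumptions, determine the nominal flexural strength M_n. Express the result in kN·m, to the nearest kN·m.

M_n ≈ 228 kN·m

T = A_s f_y = 1530 × 460 = 703800 N = 703.8 kN.
From C = T: a = T/(0.85 f'_c b) = 703800/(0.85 × 25 × 525) = 63.09 mm.
M_n = T(d − a/2) = 703.8 kN × (355 − 31.545) mm = 227.65 kN·m.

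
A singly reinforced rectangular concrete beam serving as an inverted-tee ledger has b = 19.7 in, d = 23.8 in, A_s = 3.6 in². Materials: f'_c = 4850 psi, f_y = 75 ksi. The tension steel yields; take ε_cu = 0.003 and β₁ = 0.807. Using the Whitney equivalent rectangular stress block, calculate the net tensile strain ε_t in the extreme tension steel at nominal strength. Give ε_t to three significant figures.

a = A_s f_y/(0.85 f'_c b) = 3.325 in.
β₁ = 0.807, so c = a/β₁ = 3.325/0.807 = 4.120 in.
From the linear strain diagram with ε_cu = 0.003: ε_t = 0.003 (d − c)/c = 0.003 × (23.8 − 4.120)/4.120 = 0.0143.
Since ε_t ≥ 0.005, the section is tension-controlled.

ε_t ≈ 0.0143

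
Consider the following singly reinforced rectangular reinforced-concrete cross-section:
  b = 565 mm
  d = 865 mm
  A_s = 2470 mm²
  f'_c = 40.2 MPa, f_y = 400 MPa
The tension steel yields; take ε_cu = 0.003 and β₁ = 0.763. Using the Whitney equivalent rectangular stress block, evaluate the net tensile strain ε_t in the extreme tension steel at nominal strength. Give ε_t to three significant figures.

ε_t ≈ 0.0357

a = A_s f_y/(0.85 f'_c b) = 51.18 mm.
β₁ = 0.763, so c = a/β₁ = 51.18/0.763 = 67.08 mm.
From the linear strain diagram with ε_cu = 0.003: ε_t = 0.003 (d − c)/c = 0.003 × (865 − 67.08)/67.08 = 0.0357.
Since ε_t ≥ 0.005, the section is tension-controlled.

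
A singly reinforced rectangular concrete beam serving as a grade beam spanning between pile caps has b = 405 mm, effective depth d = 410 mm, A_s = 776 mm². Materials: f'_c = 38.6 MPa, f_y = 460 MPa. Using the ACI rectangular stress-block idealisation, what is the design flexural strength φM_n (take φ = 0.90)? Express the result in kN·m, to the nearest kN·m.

T = A_s f_y = 776 × 460 = 356960 N = 356.96 kN.
From C = T: a = T/(0.85 f'_c b) = 356960/(0.85 × 38.6 × 405) = 26.86 mm.
M_n = T(d − a/2) = 356.96 kN × (410 − 13.43) mm = 141.56 kN·m.
φM_n = 0.90 × 141.56 = 127.40 kN·m.

φM_n ≈ 127 kN·m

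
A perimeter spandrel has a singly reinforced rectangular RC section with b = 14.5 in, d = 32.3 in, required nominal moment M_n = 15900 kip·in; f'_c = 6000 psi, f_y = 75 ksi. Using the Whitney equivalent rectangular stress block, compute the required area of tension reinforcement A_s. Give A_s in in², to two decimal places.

From M_n = 0.85 f'_c a b (d − a/2):
a = d − √(d² − 2M_n/(0.85 f'_c b)) = 32.3 − √(32.3² − 2 × 15900/(0.85 × 6 × 14.5)) = 7.536 in.
A_s = 0.85 f'_c a b / f_y = 0.85 × 6 × 7.536 × 14.5 / 75 = 7.430 in².

A_s ≈ 7.43 in²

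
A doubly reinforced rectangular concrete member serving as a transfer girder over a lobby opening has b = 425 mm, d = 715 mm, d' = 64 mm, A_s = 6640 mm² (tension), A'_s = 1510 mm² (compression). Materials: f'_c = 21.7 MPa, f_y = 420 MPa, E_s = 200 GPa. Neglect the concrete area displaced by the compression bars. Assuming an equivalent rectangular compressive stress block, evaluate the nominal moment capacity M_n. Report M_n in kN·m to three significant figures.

Assume both tension and compression steel yield.
Net tension couple steel: A_s − A'_s = 5130 mm².
a = (A_s − A'_s) f_y / (0.85 f'_c b) = 2154600/(0.85 × 21.7 × 425) = 274.85 mm.
c = a/β₁ = 274.85/0.85 = 323.35 mm; ε'_s = 0.003(c − d')/c = 0.0024 ≥ f_y/E_s = 0.0021, so compression steel does yield.
M_n = (A_s − A'_s) f_y (d − a/2) + A'_s f_y (d − d') = [2154600 × (715 − 137.425) + 634200 × (715 − 64)] × 10⁻⁶ = 1244.44 + 412.86 = 1657.30 kN·m.

M_n ≈ 1660 kN·m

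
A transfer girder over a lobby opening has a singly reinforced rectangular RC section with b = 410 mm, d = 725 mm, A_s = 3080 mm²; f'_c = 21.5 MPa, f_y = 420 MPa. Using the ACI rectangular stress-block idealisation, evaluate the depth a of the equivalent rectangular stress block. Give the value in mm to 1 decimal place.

T = A_s f_y = 3080 × 420 = 1293600 N = 1293.6 kN.
Setting C = 0.85 f'_c a b equal to T: a = 1293600/(0.85 × 21.5 × 410) = 172.6 mm.

a ≈ 172.6 mm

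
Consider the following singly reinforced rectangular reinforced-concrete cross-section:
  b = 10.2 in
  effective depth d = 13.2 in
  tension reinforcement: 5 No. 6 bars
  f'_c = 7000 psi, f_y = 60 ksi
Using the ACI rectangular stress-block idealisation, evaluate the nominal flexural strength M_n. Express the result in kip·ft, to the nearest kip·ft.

A_s = 5 × 0.44 = 2.2 in².
T = A_s f_y = 2.2 × 60 = 132 kips.
a = T/(0.85 f'_c b) = 132/(0.85 × 7 × 10.2) = 2.175 in.
M_n = T(d − a/2) = 132 × (13.2 − 1.0875) = 1598.9 kip·in = 1598.9/12 = 133.24 kip·ft.

M_n ≈ 133 kip·ft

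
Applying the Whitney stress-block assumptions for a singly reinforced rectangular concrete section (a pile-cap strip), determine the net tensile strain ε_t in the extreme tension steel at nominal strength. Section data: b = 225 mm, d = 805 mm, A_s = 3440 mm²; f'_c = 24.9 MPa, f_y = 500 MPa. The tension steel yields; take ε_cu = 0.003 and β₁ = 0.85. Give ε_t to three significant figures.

a = A_s f_y/(0.85 f'_c b) = 361.18 mm.
β₁ = 0.85, so c = a/β₁ = 361.18/0.85 = 424.92 mm.
From the linear strain diagram with ε_cu = 0.003: ε_t = 0.003 (d − c)/c = 0.003 × (805 − 424.92)/424.92 = 0.00268.
ε_t < 0.004 — the section is over-reinforced for flexure under ACI limits.

ε_t ≈ 0.00268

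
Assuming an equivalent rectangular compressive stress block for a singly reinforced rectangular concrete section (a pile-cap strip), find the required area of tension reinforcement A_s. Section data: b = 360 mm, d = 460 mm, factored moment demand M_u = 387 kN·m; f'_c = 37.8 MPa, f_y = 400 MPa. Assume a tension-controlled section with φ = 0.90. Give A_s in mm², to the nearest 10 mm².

A_s ≈ 2590 mm²

M_n = M_u/φ = 387/0.90 = 430 kN·m.
With M_n = 0.85 f'_c a b (d − a/2), solve the quadratic for a:
a = d − √(d² − 2M_n/(0.85 f'_c b)) = 460 − √(460² − 2 × 430×10⁶/(0.85 × 37.8 × 360)) = 89.53 mm.
A_s = 0.85 f'_c a b / f_y = 0.85 × 37.8 × 89.53 × 360 / 400 = 2588.9 mm².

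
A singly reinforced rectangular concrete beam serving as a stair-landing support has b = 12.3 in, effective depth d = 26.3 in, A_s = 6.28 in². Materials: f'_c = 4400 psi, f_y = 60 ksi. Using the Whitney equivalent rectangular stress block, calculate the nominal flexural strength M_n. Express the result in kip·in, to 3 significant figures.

T = A_s f_y = 6.28 × 60 = 376.8 kips.
a = T/(0.85 f'_c b) = 376.8/(0.85 × 4.4 × 12.3) = 8.191 in.
M_n = T(d − a/2) = 376.8 × (26.3 − 4.0955) = 8366.7 kip·in.

M_n ≈ 8370 kip·in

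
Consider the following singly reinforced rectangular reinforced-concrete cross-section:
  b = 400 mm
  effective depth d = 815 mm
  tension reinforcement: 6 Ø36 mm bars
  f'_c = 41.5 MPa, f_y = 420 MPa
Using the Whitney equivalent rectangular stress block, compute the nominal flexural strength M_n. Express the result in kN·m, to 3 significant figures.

M_n ≈ 1860 kN·m

A_s = 6 × 1018 = 6108 mm².
T = A_s f_y = 6108 × 420 = 2565360 N = 2565.36 kN.
From C = T: a = T/(0.85 f'_c b) = 2565360/(0.85 × 41.5 × 400) = 181.81 mm.
M_n = T(d − a/2) = 2565.36 kN × (815 − 90.905) mm = 1857.56 kN·m.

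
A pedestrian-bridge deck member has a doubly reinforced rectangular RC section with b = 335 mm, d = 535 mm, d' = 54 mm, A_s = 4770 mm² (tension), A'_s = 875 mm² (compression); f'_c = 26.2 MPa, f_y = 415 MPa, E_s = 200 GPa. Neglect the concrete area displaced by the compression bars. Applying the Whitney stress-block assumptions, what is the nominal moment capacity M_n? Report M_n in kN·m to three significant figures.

Assume both tension and compression steel yield.
Net tension couple steel: A_s − A'_s = 3895 mm².
a = (A_s − A'_s) f_y / (0.85 f'_c b) = 1616425/(0.85 × 26.2 × 335) = 216.67 mm.
c = a/β₁ = 216.67/0.85 = 254.91 mm; ε'_s = 0.003(c − d')/c = 0.0024 ≥ f_y/E_s = 0.0021, so compression steel does yield.
M_n = (A_s − A'_s) f_y (d − a/2) + A'_s f_y (d − d') = [1616425 × (535 − 108.335) + 363125 × (535 − 54)] × 10⁻⁶ = 689.67 + 174.66 = 864.33 kN·m.

M_n ≈ 864 kN·m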